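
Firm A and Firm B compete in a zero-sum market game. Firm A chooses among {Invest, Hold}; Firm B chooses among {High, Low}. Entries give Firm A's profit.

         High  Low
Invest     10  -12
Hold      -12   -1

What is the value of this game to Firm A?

Row minima: Invest → -12, Hold → -12; maximin = -12.
Column maxima: High → 10, Low → -1; minimax = -1.
-12 ≠ -1, so there is no saddle point; optimal play is mixed.
Let Firm A play Invest with probability p. Expected payoff against High: 10p + (-12)(1−p) = 22p − 12; against Low: (-12)p + (-1)(1−p) = −11p − 1.
Setting these equal: 22p − 12 = −11p − 1 ⇒ 33p = 11 ⇒ p = 1/3, and the value is (22)·(1/3) − 12 = -14/3.
For Firm B: with q = P(High), equating Invest's and Hold's payoffs gives 22q − 12 = −11q − 1 ⇒ q = 1/3.

-14/3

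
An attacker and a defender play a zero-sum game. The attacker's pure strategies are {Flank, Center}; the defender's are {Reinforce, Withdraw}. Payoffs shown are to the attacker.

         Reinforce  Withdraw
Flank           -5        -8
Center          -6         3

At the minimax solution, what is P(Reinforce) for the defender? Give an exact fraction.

Row minima: Flank → -8, Center → -6; maximin = -6.
Column maxima: Reinforce → -5, Withdraw → 3; minimax = -5.
-6 ≠ -5, so there is no saddle point; optimal play is mixed.
Let the attacker play Flank with probability p. Expected payoff against Reinforce: (-5)p + (-6)(1−p) = p − 6; against Withdraw: (-8)p + 3(1−p) = −11p + 3.
Setting these equal: p − 6 = −11p + 3 ⇒ 12p = 9 ⇒ p = 3/4, and the value is (1)·(3/4) − 6 = -21/4.
For the defender: with q = P(Reinforce), equating Flank's and Center's payoffs gives 3q − 8 = −9q + 3 ⇒ q = 11/12.

11/12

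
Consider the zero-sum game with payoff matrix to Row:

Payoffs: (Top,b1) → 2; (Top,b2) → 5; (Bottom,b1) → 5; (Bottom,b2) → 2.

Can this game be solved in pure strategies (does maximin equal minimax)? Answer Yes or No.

No

Row minima: Top → 2, Bottom → 2; maximin = 2.
Column maxima: b1 → 5, b2 → 5; minimax = 5.
2 ≠ 5, so no pure-strategy equilibrium exists.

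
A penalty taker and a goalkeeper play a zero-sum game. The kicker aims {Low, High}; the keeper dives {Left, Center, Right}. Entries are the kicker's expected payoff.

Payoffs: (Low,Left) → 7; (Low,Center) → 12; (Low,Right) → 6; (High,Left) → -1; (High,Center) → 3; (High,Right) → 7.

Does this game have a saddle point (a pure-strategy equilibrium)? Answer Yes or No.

No

Row minima: Low → 6, High → -1; maximin = 6.
Column maxima: Left → 7, Center → 12, Right → 7; minimax = 7.
6 ≠ 7, so no pure-strategy equilibrium exists.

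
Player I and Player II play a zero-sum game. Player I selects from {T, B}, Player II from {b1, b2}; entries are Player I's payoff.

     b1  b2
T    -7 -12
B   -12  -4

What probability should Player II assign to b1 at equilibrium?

8/13

Row minima: T → -12, B → -12; maximin = -12.
Column maxima: b1 → -7, b2 → -4; minimax = -7.
-12 ≠ -7, so there is no saddle point; optimal play is mixed.
Let Player I play T with probability p. Expected payoff against b1: (-7)p + (-12)(1−p) = 5p − 12; against b2: (-12)p + (-4)(1−p) = −8p − 4.
Setting these equal: 5p − 12 = −8p − 4 ⇒ 13p = 8 ⇒ p = 8/13, and the value is (5)·(8/13) − 12 = -116/13.
For Player II: with q = P(b1), equating T's and B's payoffs gives 5q − 12 = −8q − 4 ⇒ q = 8/13.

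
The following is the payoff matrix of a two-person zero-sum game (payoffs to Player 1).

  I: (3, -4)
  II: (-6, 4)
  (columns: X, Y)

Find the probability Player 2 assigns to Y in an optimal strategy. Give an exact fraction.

Row minima: I → -4, II → -6; maximin = -4.
Column maxima: X → 3, Y → 4; minimax = 3.
-4 ≠ 3, so there is no saddle point; optimal play is mixed.
Let Player 1 play I with probability p. Expected payoff against X: 3p + (-6)(1−p) = 9p − 6; against Y: (-4)p + 4(1−p) = −8p + 4.
Setting these equal: 9p − 6 = −8p + 4 ⇒ 17p = 10 ⇒ p = 10/17, and the value is (9)·(10/17) − 6 = -12/17.
For Player 2: with q = P(X), equating I's and II's payoffs gives 7q − 4 = −10q + 4 ⇒ q = 8/17.

9/17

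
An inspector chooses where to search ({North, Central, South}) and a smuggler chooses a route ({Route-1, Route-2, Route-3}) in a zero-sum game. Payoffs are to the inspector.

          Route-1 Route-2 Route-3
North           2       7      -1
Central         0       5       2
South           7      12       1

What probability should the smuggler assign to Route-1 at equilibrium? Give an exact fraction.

Row minima: North → -1, Central → 0, South → 1; maximin = 1.
Column maxima: Route-1 → 7, Route-2 → 12, Route-3 → 2; minimax = 2.
1 ≠ 2, so there is no saddle point; optimal play is mixed.
North is strictly dominated by South, so the inspector never plays it.
Route-2 is strictly dominated by Route-1 (it gives the inspector strictly more in every row), so the smuggler never plays it.
On the remaining 2×2 (Central, South vs Route-1, Route-3):
Let the inspector play Central with probability p. Expected payoff against Route-1: 0p + 7(1−p) = −7p + 7; against Route-3: 2p + 1(1−p) = p + 1.
Setting these equal: −7p + 7 = p + 1 ⇒ −8p = -6 ⇒ p = 3/4, and the value is (-7)·(3/4) + 7 = 7/4.
For the smuggler: with q = P(Route-1), equating Central's and South's payoffs gives −2q + 2 = 6q + 1 ⇒ q = 1/8.

1/8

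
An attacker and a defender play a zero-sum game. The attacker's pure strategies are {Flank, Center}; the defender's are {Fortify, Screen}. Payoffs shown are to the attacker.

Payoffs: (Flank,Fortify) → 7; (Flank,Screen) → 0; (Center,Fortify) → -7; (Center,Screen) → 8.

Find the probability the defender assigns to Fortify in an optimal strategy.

Row minima: Flank → 0, Center → -7; maximin = 0.
Column maxima: Fortify → 7, Screen → 8; minimax = 7.
0 ≠ 7, so there is no saddle point; optimal play is mixed.
Let the attacker play Flank with probability p. Expected payoff against Fortify: 7p + (-7)(1−p) = 14p − 7; against Screen: 0p + 8(1−p) = −8p + 8.
Setting these equal: 14p − 7 = −8p + 8 ⇒ 22p = 15 ⇒ p = 15/22, and the value is (14)·(15/22) − 7 = 28/11.
For the defender: with q = P(Fortify), equating Flank's and Center's payoffs gives 7q = −15q + 8 ⇒ q = 4/11.

4/11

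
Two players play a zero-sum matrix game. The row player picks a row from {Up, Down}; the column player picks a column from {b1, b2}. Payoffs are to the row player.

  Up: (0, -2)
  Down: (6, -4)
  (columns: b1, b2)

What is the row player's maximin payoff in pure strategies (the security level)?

-2

Row minima: Up → -2, Down → -4.
The best of these is -2.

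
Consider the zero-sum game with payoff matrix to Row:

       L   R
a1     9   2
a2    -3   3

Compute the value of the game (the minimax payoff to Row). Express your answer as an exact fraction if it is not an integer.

Row minima: a1 → 2, a2 → -3; maximin = 2.
Column maxima: L → 9, R → 3; minimax = 3.
2 ≠ 3, so there is no saddle point; optimal play is mixed.
Let Row play a1 with probability p. Expected payoff against L: 9p + (-3)(1−p) = 12p − 3; against R: 2p + 3(1−p) = −p + 3.
Setting these equal: 12p − 3 = −p + 3 ⇒ 13p = 6 ⇒ p = 6/13, and the value is (12)·(6/13) − 3 = 33/13.
For Column: with q = P(L), equating a1's and a2's payoffs gives 7q + 2 = −6q + 3 ⇒ q = 1/13.

33/13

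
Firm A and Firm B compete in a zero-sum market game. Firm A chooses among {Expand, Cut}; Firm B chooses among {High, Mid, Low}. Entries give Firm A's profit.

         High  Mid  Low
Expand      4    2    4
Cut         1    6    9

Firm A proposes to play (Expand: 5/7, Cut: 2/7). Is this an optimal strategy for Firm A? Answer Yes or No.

Yes

Against High this mix gives (5/7)·4 + (2/7)·1 = 22/7.
Against Mid this mix gives (5/7)·2 + (2/7)·6 = 22/7.
Against Low this mix gives (5/7)·4 + (2/7)·9 = 38/7.
All of Firm B's active replies (High, Mid) yield 22/7, and no column does worse for Firm A. The mix makes Firm B indifferent and guarantees 22/7, so it is optimal.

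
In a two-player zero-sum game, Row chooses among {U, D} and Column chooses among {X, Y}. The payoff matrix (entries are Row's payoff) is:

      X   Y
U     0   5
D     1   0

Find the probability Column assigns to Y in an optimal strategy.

1/6

Row minima: U → 0, D → 0; maximin = 0.
Column maxima: X → 1, Y → 5; minimax = 1.
0 ≠ 1, so there is no saddle point; optimal play is mixed.
Let Row play U with probability p. Expected payoff against X: 0p + 1(1−p) = −p + 1; against Y: 5p + 0(1−p) = 5p.
Setting these equal: −p + 1 = 5p ⇒ −6p = -1 ⇒ p = 1/6, and the value is (-1)·(1/6) + 1 = 5/6.
For Column: with q = P(X), equating U's and D's payoffs gives −5q + 5 = q ⇒ q = 5/6.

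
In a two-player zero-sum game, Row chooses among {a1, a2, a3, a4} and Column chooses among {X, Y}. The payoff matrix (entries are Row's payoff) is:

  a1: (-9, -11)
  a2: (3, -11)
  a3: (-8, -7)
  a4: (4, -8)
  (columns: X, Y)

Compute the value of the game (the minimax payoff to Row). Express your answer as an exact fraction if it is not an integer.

-92/13

Row minima: a1 → -11, a2 → -11, a3 → -8, a4 → -8; maximin = -8.
Column maxima: X → 4, Y → -7; minimax = -7.
-8 ≠ -7, so there is no saddle point; optimal play is mixed.
a1 is strictly dominated by a3, so Row never plays it.
a2 is strictly dominated by a4, so Row never plays it.
On the remaining 2×2 (a3, a4 vs X, Y):
Let Row play a3 with probability p. Expected payoff against X: (-8)p + 4(1−p) = −12p + 4; against Y: (-7)p + (-8)(1−p) = p − 8.
Setting these equal: −12p + 4 = p − 8 ⇒ −13p = -12 ⇒ p = 12/13, and the value is (-12)·(12/13) + 4 = -92/13.
For Column: with q = P(X), equating a3's and a4's payoffs gives −q − 7 = 12q − 8 ⇒ q = 1/13.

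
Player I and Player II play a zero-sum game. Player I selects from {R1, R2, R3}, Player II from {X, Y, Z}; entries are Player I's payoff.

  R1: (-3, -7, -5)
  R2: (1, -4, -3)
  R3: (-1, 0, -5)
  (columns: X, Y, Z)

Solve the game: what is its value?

Row minima: R1 → -7, R2 → -4, R3 → -5; maximin = -4.
Column maxima: X → 1, Y → 0, Z → -3; minimax = -3.
-4 ≠ -3, so there is no saddle point; optimal play is mixed.
R1 is strictly dominated by R2, so Player I never plays it.
X is strictly dominated by Z (it gives Player I strictly more in every row), so Player II never plays it.
On the remaining 2×2 (R2, R3 vs Y, Z):
Let Player I play R2 with probability p. Expected payoff against Y: (-4)p + 0(1−p) = −4p; against Z: (-3)p + (-5)(1−p) = 2p − 5.
Setting these equal: −4p = 2p − 5 ⇒ −6p = -5 ⇒ p = 5/6, and the value is (-4)·(5/6) = -10/3.
For Player II: with q = P(Y), equating R2's and R3's payoffs gives −q − 3 = 5q − 5 ⇒ q = 1/3.

-10/3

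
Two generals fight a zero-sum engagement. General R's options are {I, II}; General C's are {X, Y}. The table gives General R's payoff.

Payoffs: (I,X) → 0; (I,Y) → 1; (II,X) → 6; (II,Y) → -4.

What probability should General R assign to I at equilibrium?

Row minima: I → 0, II → -4; maximin = 0.
Column maxima: X → 6, Y → 1; minimax = 1.
0 ≠ 1, so there is no saddle point; optimal play is mixed.
Let General R play I with probability p. Expected payoff against X: 0p + 6(1−p) = −6p + 6; against Y: 1p + (-4)(1−p) = 5p − 4.
Setting these equal: −6p + 6 = 5p − 4 ⇒ −11p = -10 ⇒ p = 10/11, and the value is (-6)·(10/11) + 6 = 6/11.
For General C: with q = P(X), equating I's and II's payoffs gives −q + 1 = 10q − 4 ⇒ q = 5/11.

10/11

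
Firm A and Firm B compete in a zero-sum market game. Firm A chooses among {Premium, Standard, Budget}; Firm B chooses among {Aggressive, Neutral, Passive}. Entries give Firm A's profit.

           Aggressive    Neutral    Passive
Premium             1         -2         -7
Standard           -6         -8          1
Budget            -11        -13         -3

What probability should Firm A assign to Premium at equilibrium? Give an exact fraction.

Row minima: Premium → -7, Standard → -8, Budget → -13; maximin = -7.
Column maxima: Aggressive → 1, Neutral → -2, Passive → 1; minimax = -2.
-7 ≠ -2, so there is no saddle point; optimal play is mixed.
Budget is strictly dominated by Standard, so Firm A never plays it.
Aggressive is strictly dominated by Neutral (it gives Firm A strictly more in every row), so Firm B never plays it.
On the remaining 2×2 (Premium, Standard vs Neutral, Passive):
Let Firm A play Premium with probability p. Expected payoff against Neutral: (-2)p + (-8)(1−p) = 6p − 8; against Passive: (-7)p + 1(1−p) = −8p + 1.
Setting these equal: 6p − 8 = −8p + 1 ⇒ 14p = 9 ⇒ p = 9/14, and the value is (6)·(9/14) − 8 = -29/7.
For Firm B: with q = P(Neutral), equating Premium's and Standard's payoffs gives 5q − 7 = −9q + 1 ⇒ q = 4/7.

9/14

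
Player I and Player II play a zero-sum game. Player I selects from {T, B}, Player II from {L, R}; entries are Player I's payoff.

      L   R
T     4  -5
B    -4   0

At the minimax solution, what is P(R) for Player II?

8/13

Row minima: T → -5, B → -4; maximin = -4.
Column maxima: L → 4, R → 0; minimax = 0.
-4 ≠ 0, so there is no saddle point; optimal play is mixed.
Let Player I play T with probability p. Expected payoff against L: 4p + (-4)(1−p) = 8p − 4; against R: (-5)p + 0(1−p) = −5p.
Setting these equal: 8p − 4 = −5p ⇒ 13p = 4 ⇒ p = 4/13, and the value is (8)·(4/13) − 4 = -20/13.
For Player II: with q = P(L), equating T's and B's payoffs gives 9q − 5 = −4q ⇒ q = 5/13.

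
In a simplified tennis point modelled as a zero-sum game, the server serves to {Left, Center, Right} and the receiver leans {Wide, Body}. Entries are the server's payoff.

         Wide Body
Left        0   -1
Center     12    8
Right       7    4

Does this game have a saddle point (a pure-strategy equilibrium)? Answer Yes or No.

Yes

Row minima: Left → -1, Center → 8, Right → 4; maximin = 8.
Column maxima: Wide → 12, Body → 8; minimax = 8.
maximin = minimax = 8, so a saddle point exists.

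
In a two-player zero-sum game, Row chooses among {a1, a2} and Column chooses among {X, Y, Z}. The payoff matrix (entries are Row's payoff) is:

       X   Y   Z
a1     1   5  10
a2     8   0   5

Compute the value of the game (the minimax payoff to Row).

Row minima: a1 → 1, a2 → 0; maximin = 1.
Column maxima: X → 8, Y → 5, Z → 10; minimax = 5.
1 ≠ 5, so there is no saddle point; optimal play is mixed.
Z is strictly dominated by Y (it gives Row strictly more in every row), so Column never plays it.
On the remaining 2×2 (a1, a2 vs X, Y):
Let Row play a1 with probability p. Expected payoff against X: 1p + 8(1−p) = −7p + 8; against Y: 5p + 0(1−p) = 5p.
Setting these equal: −7p + 8 = 5p ⇒ −12p = -8 ⇒ p = 2/3, and the value is (-7)·(2/3) + 8 = 10/3.
For Column: with q = P(X), equating a1's and a2's payoffs gives −4q + 5 = 8q ⇒ q = 5/12.

10/3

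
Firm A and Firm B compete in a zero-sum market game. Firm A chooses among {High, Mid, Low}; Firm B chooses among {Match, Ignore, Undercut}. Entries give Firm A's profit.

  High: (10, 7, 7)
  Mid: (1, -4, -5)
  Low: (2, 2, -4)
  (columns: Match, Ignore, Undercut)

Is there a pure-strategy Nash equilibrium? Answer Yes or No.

Row minima: High → 7, Mid → -5, Low → -4; maximin = 7.
Column maxima: Match → 10, Ignore → 7, Undercut → 7; minimax = 7.
maximin = minimax = 7, so a saddle point exists.

Yes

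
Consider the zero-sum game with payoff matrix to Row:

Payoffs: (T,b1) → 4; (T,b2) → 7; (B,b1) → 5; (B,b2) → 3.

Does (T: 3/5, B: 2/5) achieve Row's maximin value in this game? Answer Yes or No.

No

Against b1 this mix gives (3/5)·4 + (2/5)·5 = 22/5.
Against b2 this mix gives (3/5)·7 + (2/5)·3 = 27/5.
Column will play b1, holding Row to 22/5. Shifting weight toward the row that does better against b1 would raise this floor (the equalizing mix achieves 23/5 against both b1 and b2), so the proposed strategy is not optimal.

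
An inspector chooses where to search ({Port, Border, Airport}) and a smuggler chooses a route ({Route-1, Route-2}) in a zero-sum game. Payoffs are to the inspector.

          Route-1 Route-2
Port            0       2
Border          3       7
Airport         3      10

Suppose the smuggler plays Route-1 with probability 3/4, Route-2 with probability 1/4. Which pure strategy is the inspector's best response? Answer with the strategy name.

Airport

Expected payoff of Port: (3/4)·0 + (1/4)·2 = 1/2.
Expected payoff of Border: (3/4)·3 + (1/4)·7 = 4.
Expected payoff of Airport: (3/4)·3 + (1/4)·10 = 19/4.
The largest is 19/4, so the inspector's best response is Airport.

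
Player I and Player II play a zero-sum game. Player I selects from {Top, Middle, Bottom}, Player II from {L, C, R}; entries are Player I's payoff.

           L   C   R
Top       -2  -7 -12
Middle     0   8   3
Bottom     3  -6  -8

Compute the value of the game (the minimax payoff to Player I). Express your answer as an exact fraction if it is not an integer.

Row minima: Top → -12, Middle → 0, Bottom → -8; maximin = 0.
Column maxima: L → 3, C → 8, R → 3; minimax = 3.
0 ≠ 3, so there is no saddle point; optimal play is mixed.
Top is strictly dominated by Middle, so Player I never plays it.
C is strictly dominated by R (it gives Player I strictly more in every row), so Player II never plays it.
On the remaining 2×2 (Middle, Bottom vs L, R):
Let Player I play Middle with probability p. Expected payoff against L: 0p + 3(1−p) = −3p + 3; against R: 3p + (-8)(1−p) = 11p − 8.
Setting these equal: −3p + 3 = 11p − 8 ⇒ −14p = -11 ⇒ p = 11/14, and the value is (-3)·(11/14) + 3 = 9/14.
For Player II: with q = P(L), equating Middle's and Bottom's payoffs gives −3q + 3 = 11q − 8 ⇒ q = 11/14.

9/14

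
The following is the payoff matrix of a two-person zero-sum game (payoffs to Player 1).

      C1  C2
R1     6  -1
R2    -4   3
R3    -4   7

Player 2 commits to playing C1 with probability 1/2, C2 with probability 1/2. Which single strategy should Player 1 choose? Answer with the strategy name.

Expected payoff of R1: (1/2)·6 + (1/2)·(-1) = 5/2.
Expected payoff of R2: (1/2)·(-4) + (1/2)·3 = -1/2.
Expected payoff of R3: (1/2)·(-4) + (1/2)·7 = 3/2.
The largest is 5/2, so Player 1's best response is R1.

R1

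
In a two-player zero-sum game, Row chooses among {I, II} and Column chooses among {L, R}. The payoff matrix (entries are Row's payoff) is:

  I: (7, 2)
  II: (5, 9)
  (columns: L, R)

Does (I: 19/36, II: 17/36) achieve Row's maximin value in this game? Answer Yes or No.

No

Against L this mix gives (19/36)·7 + (17/36)·5 = 109/18.
Against R this mix gives (19/36)·2 + (17/36)·9 = 191/36.
Column will play R, holding Row to 191/36. Shifting weight toward the row that does better against R would raise this floor (the equalizing mix achieves 53/9 against both R and L), so the proposed strategy is not optimal.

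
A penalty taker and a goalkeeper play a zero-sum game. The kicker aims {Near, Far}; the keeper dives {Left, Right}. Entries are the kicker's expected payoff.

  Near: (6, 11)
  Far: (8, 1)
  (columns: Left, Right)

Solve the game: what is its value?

Row minima: Near → 6, Far → 1; maximin = 6.
Column maxima: Left → 8, Right → 11; minimax = 8.
6 ≠ 8, so there is no saddle point; optimal play is mixed.
Let the kicker play Near with probability p. Expected payoff against Left: 6p + 8(1−p) = −2p + 8; against Right: 11p + 1(1−p) = 10p + 1.
Setting these equal: −2p + 8 = 10p + 1 ⇒ −12p = -7 ⇒ p = 7/12, and the value is (-2)·(7/12) + 8 = 41/6.
For the keeper: with q = P(Left), equating Near's and Far's payoffs gives −5q + 11 = 7q + 1 ⇒ q = 5/6.

41/6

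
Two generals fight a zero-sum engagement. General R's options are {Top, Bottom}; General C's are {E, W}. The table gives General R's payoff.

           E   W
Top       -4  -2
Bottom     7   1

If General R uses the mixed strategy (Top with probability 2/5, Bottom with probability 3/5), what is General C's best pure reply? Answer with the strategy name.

W

If General C plays E, General R's expected payoff is (2/5)·(-4) + (3/5)·7 = 13/5.
If General C plays W, General R's expected payoff is (2/5)·(-2) + (3/5)·1 = -1/5.
General C minimizes General R's payoff; the smallest is -1/5, so the best response is W.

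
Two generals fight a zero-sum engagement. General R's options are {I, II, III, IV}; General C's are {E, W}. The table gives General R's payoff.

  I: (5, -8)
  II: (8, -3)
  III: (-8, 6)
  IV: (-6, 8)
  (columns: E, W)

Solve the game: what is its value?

46/25

Row minima: I → -8, II → -3, III → -8, IV → -6; maximin = -3.
Column maxima: E → 8, W → 8; minimax = 8.
-3 ≠ 8, so there is no saddle point; optimal play is mixed.
I is strictly dominated by II, so General R never plays it.
III is strictly dominated by IV, so General R never plays it.
On the remaining 2×2 (II, IV vs E, W):
Let General R play II with probability p. Expected payoff against E: 8p + (-6)(1−p) = 14p − 6; against W: (-3)p + 8(1−p) = −11p + 8.
Setting these equal: 14p − 6 = −11p + 8 ⇒ 25p = 14 ⇒ p = 14/25, and the value is (14)·(14/25) − 6 = 46/25.
For General C: with q = P(E), equating II's and IV's payoffs gives 11q − 3 = −14q + 8 ⇒ q = 11/25.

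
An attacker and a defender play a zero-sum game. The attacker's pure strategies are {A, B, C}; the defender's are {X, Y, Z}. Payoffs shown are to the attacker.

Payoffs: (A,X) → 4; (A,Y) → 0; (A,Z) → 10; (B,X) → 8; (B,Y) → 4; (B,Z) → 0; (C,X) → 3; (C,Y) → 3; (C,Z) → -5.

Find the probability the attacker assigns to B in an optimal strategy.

5/7

Row minima: A → 0, B → 0, C → -5; maximin = 0.
Column maxima: X → 8, Y → 4, Z → 10; minimax = 4.
0 ≠ 4, so there is no saddle point; optimal play is mixed.
C is strictly dominated by B, so the attacker never plays it.
With C eliminated, X is strictly dominated by Y (it gives the attacker strictly more in every remaining row), so the defender never plays it.
On the remaining 2×2 (A, B vs Y, Z):
Let the attacker play A with probability p. Expected payoff against Y: 0p + 4(1−p) = −4p + 4; against Z: 10p + 0(1−p) = 10p.
Setting these equal: −4p + 4 = 10p ⇒ −14p = -4 ⇒ p = 2/7, and the value is (-4)·(2/7) + 4 = 20/7.
For the defender: with q = P(Y), equating A's and B's payoffs gives −10q + 10 = 4q ⇒ q = 5/7.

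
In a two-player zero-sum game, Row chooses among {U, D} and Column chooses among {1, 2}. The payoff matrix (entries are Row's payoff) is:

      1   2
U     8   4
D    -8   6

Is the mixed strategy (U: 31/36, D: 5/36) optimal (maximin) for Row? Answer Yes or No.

No

Against 1 this mix gives (31/36)·8 + (5/36)·(-8) = 52/9.
Against 2 this mix gives (31/36)·4 + (5/36)·6 = 77/18.
Column will play 2, holding Row to 77/18. Shifting weight toward the row that does better against 2 would raise this floor (the equalizing mix achieves 40/9 against both 2 and 1), so the proposed strategy is not optimal.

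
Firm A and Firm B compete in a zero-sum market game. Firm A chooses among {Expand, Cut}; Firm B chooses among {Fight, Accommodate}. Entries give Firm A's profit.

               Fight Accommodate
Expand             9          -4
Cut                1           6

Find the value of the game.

29/9

Row minima: Expand → -4, Cut → 1; maximin = 1.
Column maxima: Fight → 9, Accommodate → 6; minimax = 6.
1 ≠ 6, so there is no saddle point; optimal play is mixed.
Let Firm A play Expand with probability p. Expected payoff against Fight: 9p + 1(1−p) = 8p + 1; against Accommodate: (-4)p + 6(1−p) = −10p + 6.
Setting these equal: 8p + 1 = −10p + 6 ⇒ 18p = 5 ⇒ p = 5/18, and the value is (8)·(5/18) + 1 = 29/9.
For Firm B: with q = P(Fight), equating Expand's and Cut's payoffs gives 13q − 4 = −5q + 6 ⇒ q = 5/9.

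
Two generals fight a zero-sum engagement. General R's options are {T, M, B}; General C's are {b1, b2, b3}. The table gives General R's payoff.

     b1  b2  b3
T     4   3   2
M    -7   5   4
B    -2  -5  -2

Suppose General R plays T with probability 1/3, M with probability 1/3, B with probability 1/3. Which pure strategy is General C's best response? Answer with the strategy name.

b1

If General C plays b1, General R's expected payoff is (1/3)·4 + (1/3)·(-7) + (1/3)·(-2) = -5/3.
If General C plays b2, General R's expected payoff is (1/3)·3 + (1/3)·5 + (1/3)·(-5) = 1.
If General C plays b3, General R's expected payoff is (1/3)·2 + (1/3)·4 + (1/3)·(-2) = 4/3.
General C minimizes General R's payoff; the smallest is -5/3, so the best response is b1.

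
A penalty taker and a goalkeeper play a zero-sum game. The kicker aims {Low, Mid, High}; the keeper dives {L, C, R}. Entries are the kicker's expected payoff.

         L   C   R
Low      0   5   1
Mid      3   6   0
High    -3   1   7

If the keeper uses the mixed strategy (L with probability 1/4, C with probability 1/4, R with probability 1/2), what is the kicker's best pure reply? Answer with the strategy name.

Expected payoff of Low: (1/4)·0 + (1/4)·5 + (1/2)·1 = 7/4.
Expected payoff of Mid: (1/4)·3 + (1/4)·6 + (1/2)·0 = 9/4.
Expected payoff of High: (1/4)·(-3) + (1/4)·1 + (1/2)·7 = 3.
The largest is 3, so the kicker's best response is High.

High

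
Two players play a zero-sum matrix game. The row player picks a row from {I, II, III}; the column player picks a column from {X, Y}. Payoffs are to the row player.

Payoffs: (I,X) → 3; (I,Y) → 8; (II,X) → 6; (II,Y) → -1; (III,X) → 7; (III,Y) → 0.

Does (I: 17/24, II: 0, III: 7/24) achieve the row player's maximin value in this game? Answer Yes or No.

No

Against X this mix gives (17/24)·3 + (7/24)·7 = 25/6.
Against Y this mix gives (17/24)·8 + (7/24)·0 = 17/3.
The column player will play X, holding the row player to 25/6. Shifting weight toward the row that does better against X would raise this floor (the equalizing mix achieves 14/3 against both X and Y), so the proposed strategy is not optimal.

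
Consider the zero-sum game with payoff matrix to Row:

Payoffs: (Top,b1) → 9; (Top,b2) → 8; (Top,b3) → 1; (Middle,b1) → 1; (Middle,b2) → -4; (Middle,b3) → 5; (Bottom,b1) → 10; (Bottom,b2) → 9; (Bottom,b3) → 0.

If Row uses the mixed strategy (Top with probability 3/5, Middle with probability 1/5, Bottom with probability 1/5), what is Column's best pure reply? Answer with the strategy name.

If Column plays b1, Row's expected payoff is (3/5)·9 + (1/5)·1 + (1/5)·10 = 38/5.
If Column plays b2, Row's expected payoff is (3/5)·8 + (1/5)·(-4) + (1/5)·9 = 29/5.
If Column plays b3, Row's expected payoff is (3/5)·1 + (1/5)·5 + (1/5)·0 = 8/5.
Column minimizes Row's payoff; the smallest is 8/5, so the best response is b3.

b3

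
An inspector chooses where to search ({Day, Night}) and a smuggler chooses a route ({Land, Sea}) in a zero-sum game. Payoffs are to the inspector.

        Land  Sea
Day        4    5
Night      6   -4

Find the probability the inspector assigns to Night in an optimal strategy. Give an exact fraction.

Row minima: Day → 4, Night → -4; maximin = 4.
Column maxima: Land → 6, Sea → 5; minimax = 5.
4 ≠ 5, so there is no saddle point; optimal play is mixed.
Let the inspector play Day with probability p. Expected payoff against Land: 4p + 6(1−p) = −2p + 6; against Sea: 5p + (-4)(1−p) = 9p − 4.
Setting these equal: −2p + 6 = 9p − 4 ⇒ −11p = -10 ⇒ p = 10/11, and the value is (-2)·(10/11) + 6 = 46/11.
For the smuggler: with q = P(Land), equating Day's and Night's payoffs gives −q + 5 = 10q − 4 ⇒ q = 9/11.

1/11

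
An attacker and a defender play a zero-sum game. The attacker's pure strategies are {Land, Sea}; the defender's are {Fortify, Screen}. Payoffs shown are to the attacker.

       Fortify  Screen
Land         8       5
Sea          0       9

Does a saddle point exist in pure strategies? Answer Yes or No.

Row minima: Land → 5, Sea → 0; maximin = 5.
Column maxima: Fortify → 8, Screen → 9; minimax = 8.
5 ≠ 8, so no pure-strategy equilibrium exists.

No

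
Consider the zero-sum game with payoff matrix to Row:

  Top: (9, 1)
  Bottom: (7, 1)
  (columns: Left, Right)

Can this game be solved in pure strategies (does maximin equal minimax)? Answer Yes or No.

Yes

Row minima: Top → 1, Bottom → 1; maximin = 1.
Column maxima: Left → 9, Right → 1; minimax = 1.
maximin = minimax = 1, so a saddle point exists.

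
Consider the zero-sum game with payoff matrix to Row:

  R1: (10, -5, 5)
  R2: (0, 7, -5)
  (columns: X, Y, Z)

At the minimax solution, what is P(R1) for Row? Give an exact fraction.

Row minima: R1 → -5, R2 → -5; maximin = -5.
Column maxima: X → 10, Y → 7, Z → 5; minimax = 5.
-5 ≠ 5, so there is no saddle point; optimal play is mixed.
X is strictly dominated by Z (it gives Row strictly more in every row), so Column never plays it.
On the remaining 2×2 (R1, R2 vs Y, Z):
Let Row play R1 with probability p. Expected payoff against Y: (-5)p + 7(1−p) = −12p + 7; against Z: 5p + (-5)(1−p) = 10p − 5.
Setting these equal: −12p + 7 = 10p − 5 ⇒ −22p = -12 ⇒ p = 6/11, and the value is (-12)·(6/11) + 7 = 5/11.
For Column: with q = P(Y), equating R1's and R2's payoffs gives −10q + 5 = 12q − 5 ⇒ q = 5/11.

6/11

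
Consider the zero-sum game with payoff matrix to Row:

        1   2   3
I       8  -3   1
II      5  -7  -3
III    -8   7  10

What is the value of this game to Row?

Row minima: I → -3, II → -7, III → -8; maximin = -3.
Column maxima: 1 → 8, 2 → 7, 3 → 10; minimax = 7.
-3 ≠ 7, so there is no saddle point; optimal play is mixed.
II is strictly dominated by I, so Row never plays it.
3 is strictly dominated by 2 (it gives Row strictly more in every row), so Column never plays it.
On the remaining 2×2 (I, III vs 1, 2):
Let Row play I with probability p. Expected payoff against 1: 8p + (-8)(1−p) = 16p − 8; against 2: (-3)p + 7(1−p) = −10p + 7.
Setting these equal: 16p − 8 = −10p + 7 ⇒ 26p = 15 ⇒ p = 15/26, and the value is (16)·(15/26) − 8 = 16/13.
For Column: with q = P(1), equating I's and III's payoffs gives 11q − 3 = −15q + 7 ⇒ q = 5/13.

16/13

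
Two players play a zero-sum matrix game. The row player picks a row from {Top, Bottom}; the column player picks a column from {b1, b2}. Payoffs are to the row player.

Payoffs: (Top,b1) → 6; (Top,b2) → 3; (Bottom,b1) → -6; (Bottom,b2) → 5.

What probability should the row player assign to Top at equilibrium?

Row minima: Top → 3, Bottom → -6; maximin = 3.
Column maxima: b1 → 6, b2 → 5; minimax = 5.
3 ≠ 5, so there is no saddle point; optimal play is mixed.
Let the row player play Top with probability p. Expected payoff against b1: 6p + (-6)(1−p) = 12p − 6; against b2: 3p + 5(1−p) = −2p + 5.
Setting these equal: 12p − 6 = −2p + 5 ⇒ 14p = 11 ⇒ p = 11/14, and the value is (12)·(11/14) − 6 = 24/7.
For the column player: with q = P(b1), equating Top's and Bottom's payoffs gives 3q + 3 = −11q + 5 ⇒ q = 1/7.

11/14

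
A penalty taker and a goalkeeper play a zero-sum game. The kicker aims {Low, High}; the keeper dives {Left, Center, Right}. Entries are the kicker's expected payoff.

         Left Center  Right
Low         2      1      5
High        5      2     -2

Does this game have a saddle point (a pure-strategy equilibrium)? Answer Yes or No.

No

Row minima: Low → 1, High → -2; maximin = 1.
Column maxima: Left → 5, Center → 2, Right → 5; minimax = 2.
1 ≠ 2, so no pure-strategy equilibrium exists.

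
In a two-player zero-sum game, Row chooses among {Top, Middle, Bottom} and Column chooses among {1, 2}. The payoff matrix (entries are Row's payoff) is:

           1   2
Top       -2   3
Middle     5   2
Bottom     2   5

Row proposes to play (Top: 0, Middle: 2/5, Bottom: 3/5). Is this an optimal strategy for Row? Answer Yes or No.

Against 1 this mix gives (2/5)·5 + (3/5)·2 = 16/5.
Against 2 this mix gives (2/5)·2 + (3/5)·5 = 19/5.
Column will play 1, holding Row to 16/5. Shifting weight toward the row that does better against 1 would raise this floor (the equalizing mix achieves 7/2 against both 1 and 2), so the proposed strategy is not optimal.

No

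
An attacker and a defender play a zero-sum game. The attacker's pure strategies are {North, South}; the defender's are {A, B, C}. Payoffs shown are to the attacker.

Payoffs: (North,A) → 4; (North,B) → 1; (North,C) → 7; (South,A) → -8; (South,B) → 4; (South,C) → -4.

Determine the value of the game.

Row minima: North → 1, South → -8; maximin = 1.
Column maxima: A → 4, B → 4, C → 7; minimax = 4.
1 ≠ 4, so there is no saddle point; optimal play is mixed.
C is strictly dominated by A (it gives the attacker strictly more in every row), so the defender never plays it.
On the remaining 2×2 (North, South vs A, B):
Let the attacker play North with probability p. Expected payoff against A: 4p + (-8)(1−p) = 12p − 8; against B: 1p + 4(1−p) = −3p + 4.
Setting these equal: 12p − 8 = −3p + 4 ⇒ 15p = 12 ⇒ p = 4/5, and the value is (12)·(4/5) − 8 = 8/5.
For the defender: with q = P(A), equating North's and South's payoffs gives 3q + 1 = −12q + 4 ⇒ q = 1/5.

8/5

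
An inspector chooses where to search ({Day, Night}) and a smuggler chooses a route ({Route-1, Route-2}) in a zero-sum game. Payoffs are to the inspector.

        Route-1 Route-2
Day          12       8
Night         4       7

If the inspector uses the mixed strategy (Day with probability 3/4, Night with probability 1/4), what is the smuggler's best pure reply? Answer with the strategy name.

Route-2

If the smuggler plays Route-1, the inspector's expected payoff is (3/4)·12 + (1/4)·4 = 10.
If the smuggler plays Route-2, the inspector's expected payoff is (3/4)·8 + (1/4)·7 = 31/4.
The smuggler minimizes the inspector's payoff; the smallest is 31/4, so the best response is Route-2.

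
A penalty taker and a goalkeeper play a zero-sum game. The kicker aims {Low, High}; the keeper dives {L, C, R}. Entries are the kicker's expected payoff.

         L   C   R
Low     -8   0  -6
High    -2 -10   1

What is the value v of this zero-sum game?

-5

Row minima: Low → -8, High → -10; maximin = -8.
Column maxima: L → -2, C → 0, R → 1; minimax = -2.
-8 ≠ -2, so there is no saddle point; optimal play is mixed.
R is strictly dominated by L (it gives the kicker strictly more in every row), so the keeper never plays it.
On the remaining 2×2 (Low, High vs L, C):
Let the kicker play Low with probability p. Expected payoff against L: (-8)p + (-2)(1−p) = −6p − 2; against C: 0p + (-10)(1−p) = 10p − 10.
Setting these equal: −6p − 2 = 10p − 10 ⇒ −16p = -8 ⇒ p = 1/2, and the value is (-6)·(1/2) − 2 = -5.
For the keeper: with q = P(L), equating Low's and High's payoffs gives −8q = 8q − 10 ⇒ q = 5/8.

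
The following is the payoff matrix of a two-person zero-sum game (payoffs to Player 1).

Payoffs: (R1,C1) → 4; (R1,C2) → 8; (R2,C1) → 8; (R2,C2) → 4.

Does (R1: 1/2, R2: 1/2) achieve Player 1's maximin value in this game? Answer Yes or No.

Against C1 this mix gives (1/2)·4 + (1/2)·8 = 6.
Against C2 this mix gives (1/2)·8 + (1/2)·4 = 6.
All of Player 2's active replies (C1, C2) yield 6, and no column does worse for Player 1. The mix makes Player 2 indifferent and guarantees 6, so it is optimal.

Yes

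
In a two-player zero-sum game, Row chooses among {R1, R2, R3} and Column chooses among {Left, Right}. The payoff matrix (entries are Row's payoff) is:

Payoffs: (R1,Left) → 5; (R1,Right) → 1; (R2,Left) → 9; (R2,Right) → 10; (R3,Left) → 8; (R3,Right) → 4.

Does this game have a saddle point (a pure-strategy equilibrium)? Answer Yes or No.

Yes

Row minima: R1 → 1, R2 → 9, R3 → 4; maximin = 9.
Column maxima: Left → 9, Right → 10; minimax = 9.
maximin = minimax = 9, so a saddle point exists.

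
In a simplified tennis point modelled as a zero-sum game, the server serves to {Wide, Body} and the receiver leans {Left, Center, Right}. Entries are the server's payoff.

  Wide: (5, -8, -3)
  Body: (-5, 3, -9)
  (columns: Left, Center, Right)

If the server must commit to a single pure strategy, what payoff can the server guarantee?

-8

Row minima: Wide → -8, Body → -9.
The best of these is -8.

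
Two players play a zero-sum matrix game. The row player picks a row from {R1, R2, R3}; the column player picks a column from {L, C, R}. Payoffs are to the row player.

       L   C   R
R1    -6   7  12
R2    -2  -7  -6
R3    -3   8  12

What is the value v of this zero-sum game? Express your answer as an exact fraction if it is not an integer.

Row minima: R1 → -6, R2 → -7, R3 → -3; maximin = -3.
Column maxima: L → -2, C → 8, R → 12; minimax = -2.
-3 ≠ -2, so there is no saddle point; optimal play is mixed.
R is strictly dominated by C (it gives the row player strictly more in every row), so the column player never plays it.
With R eliminated, R1 is strictly dominated by R3 (R3 gives the row player strictly more in every remaining column), so the row player never plays it.
On the remaining 2×2 (R2, R3 vs L, C):
Let the row player play R2 with probability p. Expected payoff against L: (-2)p + (-3)(1−p) = p − 3; against C: (-7)p + 8(1−p) = −15p + 8.
Setting these equal: p − 3 = −15p + 8 ⇒ 16p = 11 ⇒ p = 11/16, and the value is (1)·(11/16) − 3 = -37/16.
For the column player: with q = P(L), equating R2's and R3's payoffs gives 5q − 7 = −11q + 8 ⇒ q = 15/16.

-37/16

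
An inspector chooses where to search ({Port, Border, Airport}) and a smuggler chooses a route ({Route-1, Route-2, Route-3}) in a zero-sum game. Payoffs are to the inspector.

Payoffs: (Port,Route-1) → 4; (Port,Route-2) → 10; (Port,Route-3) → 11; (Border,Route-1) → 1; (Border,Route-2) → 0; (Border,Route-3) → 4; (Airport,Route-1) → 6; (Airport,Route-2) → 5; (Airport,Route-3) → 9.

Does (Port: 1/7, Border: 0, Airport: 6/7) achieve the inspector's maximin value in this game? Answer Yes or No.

Against Route-1 this mix gives (1/7)·4 + (6/7)·6 = 40/7.
Against Route-2 this mix gives (1/7)·10 + (6/7)·5 = 40/7.
Against Route-3 this mix gives (1/7)·11 + (6/7)·9 = 65/7.
All of the smuggler's active replies (Route-1, Route-2) yield 40/7, and no column does worse for the inspector. The mix makes the smuggler indifferent and guarantees 40/7, so it is optimal.

Yes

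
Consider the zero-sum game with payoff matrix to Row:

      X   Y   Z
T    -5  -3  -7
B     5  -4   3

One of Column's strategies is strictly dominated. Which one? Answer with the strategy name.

Z holds Row's payoff strictly below X in every row: -7 < -5, 3 < 5.
So X is strictly dominated for Column.

X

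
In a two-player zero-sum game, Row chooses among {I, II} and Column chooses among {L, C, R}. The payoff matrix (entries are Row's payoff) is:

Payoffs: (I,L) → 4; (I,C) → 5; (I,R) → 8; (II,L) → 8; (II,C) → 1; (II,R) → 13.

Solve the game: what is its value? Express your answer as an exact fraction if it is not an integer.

9/2

Row minima: I → 4, II → 1; maximin = 4.
Column maxima: L → 8, C → 5, R → 13; minimax = 5.
4 ≠ 5, so there is no saddle point; optimal play is mixed.
R is strictly dominated by L (it gives Row strictly more in every row), so Column never plays it.
On the remaining 2×2 (I, II vs L, C):
Let Row play I with probability p. Expected payoff against L: 4p + 8(1−p) = −4p + 8; against C: 5p + 1(1−p) = 4p + 1.
Setting these equal: −4p + 8 = 4p + 1 ⇒ −8p = -7 ⇒ p = 7/8, and the value is (-4)·(7/8) + 8 = 9/2.
For Column: with q = P(L), equating I's and II's payoffs gives −q + 5 = 7q + 1 ⇒ q = 1/2.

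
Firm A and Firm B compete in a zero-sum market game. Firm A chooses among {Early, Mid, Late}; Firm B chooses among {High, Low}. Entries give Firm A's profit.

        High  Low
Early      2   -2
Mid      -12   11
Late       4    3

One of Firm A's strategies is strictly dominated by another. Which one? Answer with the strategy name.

Early

Late gives a strictly higher payoff than Early against every column: 4 > 2, 3 > -2.
So Early is strictly dominated and Firm A never plays it.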